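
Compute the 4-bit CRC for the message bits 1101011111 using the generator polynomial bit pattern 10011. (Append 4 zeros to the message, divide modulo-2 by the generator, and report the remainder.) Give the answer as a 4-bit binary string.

0010

Append 4 zeros: 11010111110000. Divide by 10011 (XOR where the leading bit is 1):
  pos 0: 11010 XOR 10011 = 01001
  pos 1: 10011 XOR 10011 = 00000
  pos 6: 11110 XOR 10011 = 01101
  pos 7: 11010 XOR 10011 = 01001
  pos 8: 10010 XOR 10011 = 00001
Remainder (last 4 bits) = 0010. This is the CRC / FCS.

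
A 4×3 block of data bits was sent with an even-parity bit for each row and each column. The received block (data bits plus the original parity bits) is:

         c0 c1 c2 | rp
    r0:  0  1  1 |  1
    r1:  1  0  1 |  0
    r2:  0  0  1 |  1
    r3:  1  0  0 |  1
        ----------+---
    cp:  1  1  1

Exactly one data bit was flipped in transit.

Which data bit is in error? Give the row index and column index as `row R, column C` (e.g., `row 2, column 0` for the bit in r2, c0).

Recompute each row's even parity and compare to rp:
  r0: data parity 0, sent rp 1 → mismatch
  r1: data parity 0, sent rp 0 → ok
  r2: data parity 1, sent rp 1 → ok
  r3: data parity 1, sent rp 1 → ok
Recompute each column's even parity and compare to cp:
  c0: data parity 0, sent cp 1 → mismatch
  c1: data parity 1, sent cp 1 → ok
  c2: data parity 1, sent cp 1 → ok
Exactly one row (r0) and one column (c0) fail → the flipped bit is at their intersection.

row 0, column 0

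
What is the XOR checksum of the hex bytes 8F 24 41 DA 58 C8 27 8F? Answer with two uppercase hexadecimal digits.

08

XOR the bytes together:
  start with 0x8F
  0x8F ⊕ 0x24 = 0xAB
  0xAB ⊕ 0x41 = 0xEA
  0xEA ⊕ 0xDA = 0x30
  0x30 ⊕ 0x58 = 0x68
  0x68 ⊕ 0xC8 = 0xA0
  0xA0 ⊕ 0x27 = 0x87
  0x87 ⊕ 0x8F = 0x08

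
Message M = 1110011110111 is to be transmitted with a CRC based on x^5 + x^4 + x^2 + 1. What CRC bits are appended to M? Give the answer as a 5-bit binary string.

Append 5 zeros: 111001111011100000. Divide by 110101 (XOR where the leading bit is 1):
  pos 0: 111001 XOR 110101 = 001100
  pos 2: 110011 XOR 110101 = 000110
  pos 5: 110101 XOR 110101 = 000000
  pos 11: 110000 XOR 110101 = 000101
Remainder (last 5 bits) = 01010. This is the CRC / FCS.

01010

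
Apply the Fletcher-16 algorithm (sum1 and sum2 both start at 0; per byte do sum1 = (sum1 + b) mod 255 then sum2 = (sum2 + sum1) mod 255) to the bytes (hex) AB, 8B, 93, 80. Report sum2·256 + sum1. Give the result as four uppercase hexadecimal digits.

F84B

Running sums (mod 255):
  after byte 0 (AB): sum1=171, sum2=171
  after byte 1 (8B): sum1=55, sum2=226
  after byte 2 (93): sum1=202, sum2=173
  after byte 3 (80): sum1=75, sum2=248
Checksum = sum2·256 + sum1 = 248·256 + 75 = 63563 = 0xF84B.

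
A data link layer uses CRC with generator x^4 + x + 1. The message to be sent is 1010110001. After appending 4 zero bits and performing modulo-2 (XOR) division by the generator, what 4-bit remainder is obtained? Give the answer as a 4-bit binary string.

1111

Append 4 zeros: 10101100010000. Divide by 10011 (XOR where the leading bit is 1):
  pos 0: 10101 XOR 10011 = 00110
  pos 2: 11010 XOR 10011 = 01001
  pos 3: 10010 XOR 10011 = 00001
  pos 7: 10100 XOR 10011 = 00111
  pos 9: 11100 XOR 10011 = 01111
Remainder (last 4 bits) = 1111. This is the CRC / FCS.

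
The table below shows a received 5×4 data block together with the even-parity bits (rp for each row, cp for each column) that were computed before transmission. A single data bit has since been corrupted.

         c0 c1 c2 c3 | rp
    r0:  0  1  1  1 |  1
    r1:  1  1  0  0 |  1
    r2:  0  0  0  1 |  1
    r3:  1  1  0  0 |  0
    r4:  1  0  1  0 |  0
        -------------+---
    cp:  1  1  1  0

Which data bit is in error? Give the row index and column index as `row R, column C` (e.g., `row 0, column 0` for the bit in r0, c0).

Recompute each row's even parity and compare to rp:
  r0: data parity 1, sent rp 1 → ok
  r1: data parity 0, sent rp 1 → mismatch
  r2: data parity 1, sent rp 1 → ok
  r3: data parity 0, sent rp 0 → ok
  r4: data parity 0, sent rp 0 → ok
Recompute each column's even parity and compare to cp:
  c0: data parity 1, sent cp 1 → ok
  c1: data parity 1, sent cp 1 → ok
  c2: data parity 0, sent cp 1 → mismatch
  c3: data parity 0, sent cp 0 → ok
Exactly one row (r1) and one column (c2) fail → the flipped bit is at their intersection.

row 1, column 2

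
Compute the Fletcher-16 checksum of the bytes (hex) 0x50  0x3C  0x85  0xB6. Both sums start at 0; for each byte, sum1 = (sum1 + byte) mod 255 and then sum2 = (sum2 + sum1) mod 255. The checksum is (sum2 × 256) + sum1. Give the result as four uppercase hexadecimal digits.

B7C8

Running sums (mod 255):
  after byte 0 (0x50): sum1=80, sum2=80
  after byte 1 (0x3C): sum1=140, sum2=220
  after byte 2 (0x85): sum1=18, sum2=238
  after byte 3 (0xB6): sum1=200, sum2=183
Checksum = sum2·256 + sum1 = 183·256 + 200 = 47048 = 0xB7C8.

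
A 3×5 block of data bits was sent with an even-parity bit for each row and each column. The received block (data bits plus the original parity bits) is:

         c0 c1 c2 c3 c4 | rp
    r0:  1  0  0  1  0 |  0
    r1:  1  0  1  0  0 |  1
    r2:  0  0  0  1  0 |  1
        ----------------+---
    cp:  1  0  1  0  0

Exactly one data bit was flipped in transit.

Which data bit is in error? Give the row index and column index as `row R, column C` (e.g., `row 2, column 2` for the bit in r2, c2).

Recompute each row's even parity and compare to rp:
  r0: data parity 0, sent rp 0 → ok
  r1: data parity 0, sent rp 1 → mismatch
  r2: data parity 1, sent rp 1 → ok
Recompute each column's even parity and compare to cp:
  c0: data parity 0, sent cp 1 → mismatch
  c1: data parity 0, sent cp 0 → ok
  c2: data parity 1, sent cp 1 → ok
  c3: data parity 0, sent cp 0 → ok
  c4: data parity 0, sent cp 0 → ok
Exactly one row (r1) and one column (c0) fail → the flipped bit is at their intersection.

row 1, column 0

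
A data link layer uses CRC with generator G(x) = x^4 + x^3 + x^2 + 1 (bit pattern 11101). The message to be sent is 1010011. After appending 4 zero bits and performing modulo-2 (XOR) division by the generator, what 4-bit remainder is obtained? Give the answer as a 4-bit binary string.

0000

Append 4 zeros: 10100110000. Divide by 11101 (XOR where the leading bit is 1):
  pos 0: 10100 XOR 11101 = 01001
  pos 1: 10011 XOR 11101 = 01110
  pos 2: 11101 XOR 11101 = 00000
Remainder (last 4 bits) = 0000. This is the CRC / FCS.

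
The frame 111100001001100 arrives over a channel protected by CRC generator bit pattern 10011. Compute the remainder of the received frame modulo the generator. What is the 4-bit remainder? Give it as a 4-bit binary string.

0101

Modulo-2 division of 111100001001100 by 10011:
  pos 0: 11110 XOR 10011 = 01101
  pos 1: 11010 XOR 10011 = 01001
  pos 2: 10010 XOR 10011 = 00001
  pos 6: 10100 XOR 10011 = 00111
  pos 8: 11111 XOR 10011 = 01100
  pos 9: 11000 XOR 10011 = 01011
  pos 10: 10110 XOR 10011 = 00101
Remainder = 0101 (nonzero — an error is detected).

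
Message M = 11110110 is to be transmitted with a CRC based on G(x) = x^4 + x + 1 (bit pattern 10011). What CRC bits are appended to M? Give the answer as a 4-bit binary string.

Append 4 zeros: 111101100000. Divide by 10011 (XOR where the leading bit is 1):
  pos 0: 11110 XOR 10011 = 01101
  pos 1: 11011 XOR 10011 = 01000
  pos 2: 10001 XOR 10011 = 00010
  pos 5: 10000 XOR 10011 = 00011
Remainder (last 4 bits) = 1100. This is the CRC / FCS.

1100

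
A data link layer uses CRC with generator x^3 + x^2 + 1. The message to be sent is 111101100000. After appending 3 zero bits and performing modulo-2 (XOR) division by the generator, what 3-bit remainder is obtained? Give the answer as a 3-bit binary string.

101

Append 3 zeros: 111101100000000. Divide by 1101 (XOR where the leading bit is 1):
  pos 0: 1111 XOR 1101 = 0010
  pos 2: 1001 XOR 1101 = 0100
  pos 3: 1001 XOR 1101 = 0100
  pos 4: 1000 XOR 1101 = 0101
  pos 5: 1010 XOR 1101 = 0111
  pos 6: 1110 XOR 1101 = 0011
  pos 8: 1100 XOR 1101 = 0001
  pos 11: 1000 XOR 1101 = 0101
Remainder (last 3 bits) = 101. This is the CRC / FCS.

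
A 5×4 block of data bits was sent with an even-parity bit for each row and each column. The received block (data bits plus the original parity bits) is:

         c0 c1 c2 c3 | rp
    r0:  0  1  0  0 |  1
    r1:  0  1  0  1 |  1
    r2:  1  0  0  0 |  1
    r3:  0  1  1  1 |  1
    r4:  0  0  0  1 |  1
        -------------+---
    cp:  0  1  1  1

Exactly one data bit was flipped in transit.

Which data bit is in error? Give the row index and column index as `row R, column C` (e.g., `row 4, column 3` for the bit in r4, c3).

Recompute each row's even parity and compare to rp:
  r0: data parity 1, sent rp 1 → ok
  r1: data parity 0, sent rp 1 → mismatch
  r2: data parity 1, sent rp 1 → ok
  r3: data parity 1, sent rp 1 → ok
  r4: data parity 1, sent rp 1 → ok
Recompute each column's even parity and compare to cp:
  c0: data parity 1, sent cp 0 → mismatch
  c1: data parity 1, sent cp 1 → ok
  c2: data parity 1, sent cp 1 → ok
  c3: data parity 1, sent cp 1 → ok
Exactly one row (r1) and one column (c0) fail → the flipped bit is at their intersection.

row 1, column 0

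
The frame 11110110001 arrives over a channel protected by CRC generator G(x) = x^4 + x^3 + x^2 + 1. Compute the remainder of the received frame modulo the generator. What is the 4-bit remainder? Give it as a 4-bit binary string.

Modulo-2 division of 11110110001 by 11101:
  pos 0: 11110 XOR 11101 = 00011
  pos 3: 11110 XOR 11101 = 00011
  pos 6: 11001 XOR 11101 = 00100
Remainder = 0100 (nonzero — an error is detected).

0100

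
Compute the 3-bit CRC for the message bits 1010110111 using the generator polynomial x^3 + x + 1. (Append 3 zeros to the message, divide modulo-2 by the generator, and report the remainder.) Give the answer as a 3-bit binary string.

Append 3 zeros: 1010110111000. Divide by 1011 (XOR where the leading bit is 1):
  pos 0: 1010 XOR 1011 = 0001
  pos 3: 1110 XOR 1011 = 0101
  pos 4: 1011 XOR 1011 = 0000
  pos 8: 1100 XOR 1011 = 0111
  pos 9: 1110 XOR 1011 = 0101
Remainder (last 3 bits) = 101. This is the CRC / FCS.

101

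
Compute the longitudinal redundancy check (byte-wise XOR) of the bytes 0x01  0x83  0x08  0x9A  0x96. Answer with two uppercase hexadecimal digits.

86

XOR the bytes together:
  start with 0x01
  0x01 ⊕ 0x83 = 0x82
  0x82 ⊕ 0x08 = 0x8A
  0x8A ⊕ 0x9A = 0x10
  0x10 ⊕ 0x96 = 0x86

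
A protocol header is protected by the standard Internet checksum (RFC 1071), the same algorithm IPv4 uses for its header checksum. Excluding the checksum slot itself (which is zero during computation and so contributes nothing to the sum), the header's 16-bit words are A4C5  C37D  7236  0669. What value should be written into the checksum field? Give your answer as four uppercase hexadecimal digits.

1F1D

One's-complement addition (fold any carry out of bit 15 back into bit 0):
  0xA4C5 + 0xC37D = 0x16842 → wrap carry → 0x6843
  0x6843 + 0x7236 = 0x0DA79
  0xDA79 + 0x0669 = 0x0E0E2
One's-complement sum = 0xE0E2.
Checksum = ~0xE0E2 & 0xFFFF = 0x1F1D.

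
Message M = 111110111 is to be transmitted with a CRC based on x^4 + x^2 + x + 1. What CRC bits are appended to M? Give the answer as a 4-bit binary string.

0101

Append 4 zeros: 1111101110000. Divide by 10111 (XOR where the leading bit is 1):
  pos 0: 11111 XOR 10111 = 01000
  pos 1: 10000 XOR 10111 = 00111
  pos 3: 11111 XOR 10111 = 01000
  pos 4: 10001 XOR 10111 = 00110
  pos 6: 11000 XOR 10111 = 01111
  pos 7: 11110 XOR 10111 = 01001
  pos 8: 10010 XOR 10111 = 00101
Remainder (last 4 bits) = 0101. This is the CRC / FCS.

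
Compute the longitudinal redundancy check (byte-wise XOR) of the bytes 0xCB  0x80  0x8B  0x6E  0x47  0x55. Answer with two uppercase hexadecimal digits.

BC

XOR the bytes together:
  start with 0xCB
  0xCB ⊕ 0x80 = 0x4B
  0x4B ⊕ 0x8B = 0xC0
  0xC0 ⊕ 0x6E = 0xAE
  0xAE ⊕ 0x47 = 0xE9
  0xE9 ⊕ 0x55 = 0xBC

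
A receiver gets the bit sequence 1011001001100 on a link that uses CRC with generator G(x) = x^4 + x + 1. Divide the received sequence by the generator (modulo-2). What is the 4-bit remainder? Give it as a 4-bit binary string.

0010

Modulo-2 division of 1011001001100 by 10011:
  pos 0: 10110 XOR 10011 = 00101
  pos 2: 10101 XOR 10011 = 00110
  pos 4: 11000 XOR 10011 = 01011
  pos 5: 10111 XOR 10011 = 00100
  pos 7: 10010 XOR 10011 = 00001
Remainder = 0010 (nonzero — an error is detected).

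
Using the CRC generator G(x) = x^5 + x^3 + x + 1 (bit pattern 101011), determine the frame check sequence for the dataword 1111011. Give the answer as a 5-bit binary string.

Append 5 zeros: 111101100000. Divide by 101011 (XOR where the leading bit is 1):
  pos 0: 111101 XOR 101011 = 010110
  pos 1: 101101 XOR 101011 = 000110
  pos 4: 110000 XOR 101011 = 011011
  pos 5: 110110 XOR 101011 = 011101
  pos 6: 111010 XOR 101011 = 010001
Remainder (last 5 bits) = 10001. This is the CRC / FCS.

10001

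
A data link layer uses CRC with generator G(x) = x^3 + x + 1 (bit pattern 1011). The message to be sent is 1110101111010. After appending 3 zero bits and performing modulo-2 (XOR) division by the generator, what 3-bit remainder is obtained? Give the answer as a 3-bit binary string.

100

Append 3 zeros: 1110101111010000. Divide by 1011 (XOR where the leading bit is 1):
  pos 0: 1110 XOR 1011 = 0101
  pos 1: 1011 XOR 1011 = 0000
  pos 6: 1111 XOR 1011 = 0100
  pos 7: 1000 XOR 1011 = 0011
  pos 9: 1110 XOR 1011 = 0101
  pos 10: 1010 XOR 1011 = 0001
Remainder (last 3 bits) = 100. This is the CRC / FCS.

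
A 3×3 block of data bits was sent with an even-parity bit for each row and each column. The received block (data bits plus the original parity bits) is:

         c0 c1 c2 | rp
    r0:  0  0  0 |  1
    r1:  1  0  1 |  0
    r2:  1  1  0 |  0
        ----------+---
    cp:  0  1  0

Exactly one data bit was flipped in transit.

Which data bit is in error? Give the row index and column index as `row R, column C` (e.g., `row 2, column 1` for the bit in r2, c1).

Recompute each row's even parity and compare to rp:
  r0: data parity 0, sent rp 1 → mismatch
  r1: data parity 0, sent rp 0 → ok
  r2: data parity 0, sent rp 0 → ok
Recompute each column's even parity and compare to cp:
  c0: data parity 0, sent cp 0 → ok
  c1: data parity 1, sent cp 1 → ok
  c2: data parity 1, sent cp 0 → mismatch
Exactly one row (r0) and one column (c2) fail → the flipped bit is at their intersection.

row 0, column 2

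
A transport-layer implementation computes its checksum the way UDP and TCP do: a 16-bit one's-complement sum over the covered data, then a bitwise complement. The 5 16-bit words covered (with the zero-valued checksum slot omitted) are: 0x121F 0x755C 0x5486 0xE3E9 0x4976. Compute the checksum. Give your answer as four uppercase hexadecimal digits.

One's-complement addition (fold any carry out of bit 15 back into bit 0):
  0x121F + 0x755C = 0x0877B
  0x877B + 0x5486 = 0x0DC01
  0xDC01 + 0xE3E9 = 0x1BFEA → wrap carry → 0xBFEB
  0xBFEB + 0x4976 = 0x10961 → wrap carry → 0x0962
One's-complement sum = 0x0962.
Checksum = ~0x0962 & 0xFFFF = 0xF69D.

F69D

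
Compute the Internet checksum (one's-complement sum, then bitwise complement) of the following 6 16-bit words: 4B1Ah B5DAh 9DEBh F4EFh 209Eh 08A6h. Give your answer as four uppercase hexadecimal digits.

One's-complement addition (fold any carry out of bit 15 back into bit 0):
  0x4B1A + 0xB5DA = 0x100F4 → wrap carry → 0x00F5
  0x00F5 + 0x9DEB = 0x09EE0
  0x9EE0 + 0xF4EF = 0x193CF → wrap carry → 0x93D0
  0x93D0 + 0x209E = 0x0B46E
  0xB46E + 0x08A6 = 0x0BD14
One's-complement sum = 0xBD14.
Checksum = ~0xBD14 & 0xFFFF = 0x42EB.

42EB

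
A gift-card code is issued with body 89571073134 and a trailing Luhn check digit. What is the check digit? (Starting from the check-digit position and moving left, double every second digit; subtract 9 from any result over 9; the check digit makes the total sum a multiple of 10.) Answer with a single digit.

Partial digits right→left: 4 3 1 3 7 0 1 7 5 9 8
Double every second digit counting from the check-digit position (so the 1st, 3rd, 5th, ... of the partial from the right).
  doubled (with −9 where >9): 8 2 5 2 1 7 → sum 25
  kept as-is: 3 3 0 7 9 → sum 22
Total = 25 + 22 = 47.
Check digit = (10 − (47 mod 10)) mod 10 = 3.

3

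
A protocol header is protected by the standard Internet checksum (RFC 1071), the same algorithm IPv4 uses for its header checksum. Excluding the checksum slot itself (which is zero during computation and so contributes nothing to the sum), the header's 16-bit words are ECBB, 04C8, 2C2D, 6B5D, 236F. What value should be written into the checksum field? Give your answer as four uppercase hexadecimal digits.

One's-complement addition (fold any carry out of bit 15 back into bit 0):
  0xECBB + 0x04C8 = 0x0F183
  0xF183 + 0x2C2D = 0x11DB0 → wrap carry → 0x1DB1
  0x1DB1 + 0x6B5D = 0x0890E
  0x890E + 0x236F = 0x0AC7D
One's-complement sum = 0xAC7D.
Checksum = ~0xAC7D & 0xFFFF = 0x5382.

5382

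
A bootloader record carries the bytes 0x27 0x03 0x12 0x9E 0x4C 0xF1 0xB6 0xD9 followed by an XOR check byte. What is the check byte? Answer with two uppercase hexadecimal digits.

7A

XOR the bytes together:
  start with 0x27
  0x27 ⊕ 0x03 = 0x24
  0x24 ⊕ 0x12 = 0x36
  0x36 ⊕ 0x9E = 0xA8
  0xA8 ⊕ 0x4C = 0xE4
  0xE4 ⊕ 0xF1 = 0x15
  0x15 ⊕ 0xB6 = 0xA3
  0xA3 ⊕ 0xD9 = 0x7A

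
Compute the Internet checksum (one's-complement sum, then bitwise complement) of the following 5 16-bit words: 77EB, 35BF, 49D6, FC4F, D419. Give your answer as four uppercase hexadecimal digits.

One's-complement addition (fold any carry out of bit 15 back into bit 0):
  0x77EB + 0x35BF = 0x0ADAA
  0xADAA + 0x49D6 = 0x0F780
  0xF780 + 0xFC4F = 0x1F3CF → wrap carry → 0xF3D0
  0xF3D0 + 0xD419 = 0x1C7E9 → wrap carry → 0xC7EA
One's-complement sum = 0xC7EA.
Checksum = ~0xC7EA & 0xFFFF = 0x3815.

3815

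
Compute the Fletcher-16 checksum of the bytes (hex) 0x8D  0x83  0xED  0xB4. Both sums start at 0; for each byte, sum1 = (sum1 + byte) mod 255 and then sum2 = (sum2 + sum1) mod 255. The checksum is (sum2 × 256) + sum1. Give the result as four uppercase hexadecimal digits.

51B3

Running sums (mod 255):
  after byte 0 (0x8D): sum1=141, sum2=141
  after byte 1 (0x83): sum1=17, sum2=158
  after byte 2 (0xED): sum1=254, sum2=157
  after byte 3 (0xB4): sum1=179, sum2=81
Checksum = sum2·256 + sum1 = 81·256 + 179 = 20915 = 0x51B3.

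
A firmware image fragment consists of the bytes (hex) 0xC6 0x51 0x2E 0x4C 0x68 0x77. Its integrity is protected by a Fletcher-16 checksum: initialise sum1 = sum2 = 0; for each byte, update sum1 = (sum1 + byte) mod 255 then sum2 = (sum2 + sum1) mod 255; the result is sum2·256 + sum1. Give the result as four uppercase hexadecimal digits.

Running sums (mod 255):
  after byte 0 (0xC6): sum1=198, sum2=198
  after byte 1 (0x51): sum1=24, sum2=222
  after byte 2 (0x2E): sum1=70, sum2=37
  after byte 3 (0x4C): sum1=146, sum2=183
  after byte 4 (0x68): sum1=250, sum2=178
  after byte 5 (0x77): sum1=114, sum2=37
Checksum = sum2·256 + sum1 = 37·256 + 114 = 9586 = 0x2572.

2572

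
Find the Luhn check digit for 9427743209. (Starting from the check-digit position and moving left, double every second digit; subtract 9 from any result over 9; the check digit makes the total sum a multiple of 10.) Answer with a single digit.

5

Partial digits right→left: 9 0 2 3 4 7 7 2 4 9
Double every second digit counting from the check-digit position (so the 1st, 3rd, 5th, ... of the partial from the right).
  doubled (with −9 where >9): 9 4 8 5 8 → sum 34
  kept as-is: 0 3 7 2 9 → sum 21
Total = 34 + 21 = 55.
Check digit = (10 − (55 mod 10)) mod 10 = 5.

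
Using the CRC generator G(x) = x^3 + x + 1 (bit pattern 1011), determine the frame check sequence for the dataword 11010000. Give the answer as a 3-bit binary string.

110

Append 3 zeros: 11010000000. Divide by 1011 (XOR where the leading bit is 1):
  pos 0: 1101 XOR 1011 = 0110
  pos 1: 1100 XOR 1011 = 0111
  pos 2: 1110 XOR 1011 = 0101
  pos 3: 1010 XOR 1011 = 0001
  pos 6: 1000 XOR 1011 = 0011
Remainder (last 3 bits) = 110. This is the CRC / FCS.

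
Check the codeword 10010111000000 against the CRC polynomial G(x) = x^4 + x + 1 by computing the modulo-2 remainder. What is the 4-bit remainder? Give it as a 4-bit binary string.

1000

Modulo-2 division of 10010111000000 by 10011:
  pos 0: 10010 XOR 10011 = 00001
  pos 4: 11110 XOR 10011 = 01101
  pos 5: 11010 XOR 10011 = 01001
  pos 6: 10010 XOR 10011 = 00001
Remainder = 1000 (nonzero — an error is detected).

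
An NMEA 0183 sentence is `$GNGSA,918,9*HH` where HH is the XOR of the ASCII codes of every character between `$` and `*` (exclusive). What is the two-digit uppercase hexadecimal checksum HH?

55

XOR the ASCII codes of the payload characters:
  'G' = 0x47 → acc = 0x47
  'N' = 0x4E → acc = 0x09
  'G' = 0x47 → acc = 0x4E
  'S' = 0x53 → acc = 0x1D
  'A' = 0x41 → acc = 0x5C
  ',' = 0x2C → acc = 0x70
  '9' = 0x39 → acc = 0x49
  '1' = 0x31 → acc = 0x78
  '8' = 0x38 → acc = 0x40
  ',' = 0x2C → acc = 0x6C
  '9' = 0x39 → acc = 0x55
Checksum = 0x55.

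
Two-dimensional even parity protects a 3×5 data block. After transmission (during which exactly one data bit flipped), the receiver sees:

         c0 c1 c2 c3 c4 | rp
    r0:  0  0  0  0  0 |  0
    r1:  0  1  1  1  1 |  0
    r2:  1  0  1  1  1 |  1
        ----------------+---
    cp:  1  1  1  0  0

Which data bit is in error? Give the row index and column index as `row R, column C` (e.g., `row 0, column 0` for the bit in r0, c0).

Recompute each row's even parity and compare to rp:
  r0: data parity 0, sent rp 0 → ok
  r1: data parity 0, sent rp 0 → ok
  r2: data parity 0, sent rp 1 → mismatch
Recompute each column's even parity and compare to cp:
  c0: data parity 1, sent cp 1 → ok
  c1: data parity 1, sent cp 1 → ok
  c2: data parity 0, sent cp 1 → mismatch
  c3: data parity 0, sent cp 0 → ok
  c4: data parity 0, sent cp 0 → ok
Exactly one row (r2) and one column (c2) fail → the flipped bit is at their intersection.

row 2, column 2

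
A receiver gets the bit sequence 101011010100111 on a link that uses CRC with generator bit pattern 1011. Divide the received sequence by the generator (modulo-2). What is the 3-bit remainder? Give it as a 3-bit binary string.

Modulo-2 division of 101011010100111 by 1011:
  pos 0: 1010 XOR 1011 = 0001
  pos 3: 1110 XOR 1011 = 0101
  pos 4: 1011 XOR 1011 = 0000
  pos 9: 1001 XOR 1011 = 0010
  pos 11: 1011 XOR 1011 = 0000
Remainder = 000 (zero — the frame passes the CRC check).

000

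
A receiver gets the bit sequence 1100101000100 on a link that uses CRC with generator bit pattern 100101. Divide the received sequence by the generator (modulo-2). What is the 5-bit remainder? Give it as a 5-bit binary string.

Modulo-2 division of 1100101000100 by 100101:
  pos 0: 110010 XOR 100101 = 010111
  pos 1: 101111 XOR 100101 = 001010
  pos 3: 101000 XOR 100101 = 001101
  pos 5: 110101 XOR 100101 = 010000
  pos 6: 100000 XOR 100101 = 000101
Remainder = 01010 (nonzero — an error is detected).

01010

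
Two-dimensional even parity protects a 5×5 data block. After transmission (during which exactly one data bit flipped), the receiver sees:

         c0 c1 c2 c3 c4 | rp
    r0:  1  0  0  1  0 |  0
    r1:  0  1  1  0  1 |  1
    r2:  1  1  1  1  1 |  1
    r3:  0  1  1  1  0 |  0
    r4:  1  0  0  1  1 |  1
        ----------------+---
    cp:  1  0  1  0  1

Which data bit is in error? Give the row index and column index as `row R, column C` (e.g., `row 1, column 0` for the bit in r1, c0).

Recompute each row's even parity and compare to rp:
  r0: data parity 0, sent rp 0 → ok
  r1: data parity 1, sent rp 1 → ok
  r2: data parity 1, sent rp 1 → ok
  r3: data parity 1, sent rp 0 → mismatch
  r4: data parity 1, sent rp 1 → ok
Recompute each column's even parity and compare to cp:
  c0: data parity 1, sent cp 1 → ok
  c1: data parity 1, sent cp 0 → mismatch
  c2: data parity 1, sent cp 1 → ok
  c3: data parity 0, sent cp 0 → ok
  c4: data parity 1, sent cp 1 → ok
Exactly one row (r3) and one column (c1) fail → the flipped bit is at their intersection.

row 3, column 1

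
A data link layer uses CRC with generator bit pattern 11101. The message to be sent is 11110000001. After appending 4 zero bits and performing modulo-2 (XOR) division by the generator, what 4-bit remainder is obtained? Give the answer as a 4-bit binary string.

1000

Append 4 zeros: 111100000010000. Divide by 11101 (XOR where the leading bit is 1):
  pos 0: 11110 XOR 11101 = 00011
  pos 3: 11000 XOR 11101 = 00101
  pos 5: 10100 XOR 11101 = 01001
  pos 6: 10011 XOR 11101 = 01110
  pos 7: 11100 XOR 11101 = 00001
Remainder (last 4 bits) = 1000. This is the CRC / FCS.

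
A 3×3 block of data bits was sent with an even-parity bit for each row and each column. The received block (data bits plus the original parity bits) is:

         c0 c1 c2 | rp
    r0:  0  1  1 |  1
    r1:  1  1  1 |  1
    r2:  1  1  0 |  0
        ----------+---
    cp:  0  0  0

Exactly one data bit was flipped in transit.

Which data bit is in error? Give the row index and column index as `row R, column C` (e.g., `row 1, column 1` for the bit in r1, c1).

row 0, column 1

Recompute each row's even parity and compare to rp:
  r0: data parity 0, sent rp 1 → mismatch
  r1: data parity 1, sent rp 1 → ok
  r2: data parity 0, sent rp 0 → ok
Recompute each column's even parity and compare to cp:
  c0: data parity 0, sent cp 0 → ok
  c1: data parity 1, sent cp 0 → mismatch
  c2: data parity 0, sent cp 0 → ok
Exactly one row (r0) and one column (c1) fail → the flipped bit is at their intersection.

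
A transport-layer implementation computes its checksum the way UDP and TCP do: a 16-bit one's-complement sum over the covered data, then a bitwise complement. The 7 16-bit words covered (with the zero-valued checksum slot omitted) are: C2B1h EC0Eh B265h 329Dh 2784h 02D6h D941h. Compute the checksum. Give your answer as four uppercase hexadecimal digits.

68A0

One's-complement addition (fold any carry out of bit 15 back into bit 0):
  0xC2B1 + 0xEC0E = 0x1AEBF → wrap carry → 0xAEC0
  0xAEC0 + 0xB265 = 0x16125 → wrap carry → 0x6126
  0x6126 + 0x329D = 0x093C3
  0x93C3 + 0x2784 = 0x0BB47
  0xBB47 + 0x02D6 = 0x0BE1D
  0xBE1D + 0xD941 = 0x1975E → wrap carry → 0x975F
One's-complement sum = 0x975F.
Checksum = ~0x975F & 0xFFFF = 0x68A0.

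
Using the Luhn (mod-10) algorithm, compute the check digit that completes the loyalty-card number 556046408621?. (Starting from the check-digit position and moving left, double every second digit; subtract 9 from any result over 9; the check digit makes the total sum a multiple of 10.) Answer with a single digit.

Partial digits right→left: 1 2 6 8 0 4 6 4 0 6 5 5
Double every second digit counting from the check-digit position (so the 1st, 3rd, 5th, ... of the partial from the right).
  doubled (with −9 where >9): 2 3 0 3 0 1 → sum 9
  kept as-is: 2 8 4 4 6 5 → sum 29
Total = 9 + 29 = 38.
Check digit = (10 − (38 mod 10)) mod 10 = 2.

2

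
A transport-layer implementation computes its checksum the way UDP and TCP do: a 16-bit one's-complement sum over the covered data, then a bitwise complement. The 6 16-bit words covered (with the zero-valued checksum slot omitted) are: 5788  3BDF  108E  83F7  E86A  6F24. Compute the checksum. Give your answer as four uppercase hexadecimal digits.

8083

One's-complement addition (fold any carry out of bit 15 back into bit 0):
  0x5788 + 0x3BDF = 0x09367
  0x9367 + 0x108E = 0x0A3F5
  0xA3F5 + 0x83F7 = 0x127EC → wrap carry → 0x27ED
  0x27ED + 0xE86A = 0x11057 → wrap carry → 0x1058
  0x1058 + 0x6F24 = 0x07F7C
One's-complement sum = 0x7F7C.
Checksum = ~0x7F7C & 0xFFFF = 0x8083.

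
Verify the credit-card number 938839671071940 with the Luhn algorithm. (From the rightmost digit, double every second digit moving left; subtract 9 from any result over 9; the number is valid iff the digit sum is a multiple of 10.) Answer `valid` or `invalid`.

valid

From the right, keep odd positions and double even positions (subtract 9 from any doubled value over 9):
  doubled (positions 2,4,...): 8 2 0 5 9 7 6 → sum 37
  kept (positions 1,3,...): 0 9 7 1 6 3 8 9 → sum 43
Total = 80.
80 mod 10 = 0, so the number is valid.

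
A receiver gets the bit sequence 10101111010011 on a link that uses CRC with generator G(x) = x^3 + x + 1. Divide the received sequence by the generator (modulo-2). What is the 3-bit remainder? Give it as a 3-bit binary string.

100

Modulo-2 division of 10101111010011 by 1011:
  pos 0: 1010 XOR 1011 = 0001
  pos 3: 1111 XOR 1011 = 0100
  pos 4: 1001 XOR 1011 = 0010
  pos 6: 1001 XOR 1011 = 0010
  pos 8: 1000 XOR 1011 = 0011
  pos 10: 1111 XOR 1011 = 0100
Remainder = 100 (nonzero — an error is detected).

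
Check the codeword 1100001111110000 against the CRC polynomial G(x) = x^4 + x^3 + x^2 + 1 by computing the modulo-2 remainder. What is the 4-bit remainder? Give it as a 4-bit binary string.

Modulo-2 division of 1100001111110000 by 11101:
  pos 0: 11000 XOR 11101 = 00101
  pos 2: 10101 XOR 11101 = 01000
  pos 3: 10001 XOR 11101 = 01100
  pos 4: 11001 XOR 11101 = 00100
  pos 6: 10011 XOR 11101 = 01110
  pos 7: 11101 XOR 11101 = 00000
Remainder = 0000 (zero — the frame passes the CRC check).

0000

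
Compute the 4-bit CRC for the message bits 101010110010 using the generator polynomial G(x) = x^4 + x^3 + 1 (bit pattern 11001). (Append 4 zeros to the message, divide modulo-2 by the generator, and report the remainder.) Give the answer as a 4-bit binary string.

1010

Append 4 zeros: 1010101100100000. Divide by 11001 (XOR where the leading bit is 1):
  pos 0: 10101 XOR 11001 = 01100
  pos 1: 11000 XOR 11001 = 00001
  pos 5: 11100 XOR 11001 = 00101
  pos 7: 10110 XOR 11001 = 01111
  pos 8: 11110 XOR 11001 = 00111
  pos 10: 11100 XOR 11001 = 00101
Remainder (last 4 bits) = 1010. This is the CRC / FCS.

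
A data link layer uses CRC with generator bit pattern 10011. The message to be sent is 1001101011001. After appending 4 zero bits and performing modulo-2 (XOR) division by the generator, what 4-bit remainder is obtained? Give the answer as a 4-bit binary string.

1010

Append 4 zeros: 10011010110010000. Divide by 10011 (XOR where the leading bit is 1):
  pos 0: 10011 XOR 10011 = 00000
  pos 6: 10110 XOR 10011 = 00101
  pos 8: 10101 XOR 10011 = 00110
  pos 10: 11000 XOR 10011 = 01011
  pos 11: 10110 XOR 10011 = 00101
Remainder (last 4 bits) = 1010. This is the CRC / FCS.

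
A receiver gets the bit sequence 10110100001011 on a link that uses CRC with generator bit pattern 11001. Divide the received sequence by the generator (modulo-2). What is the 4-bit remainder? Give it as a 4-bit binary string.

0100

Modulo-2 division of 10110100001011 by 11001:
  pos 0: 10110 XOR 11001 = 01111
  pos 1: 11111 XOR 11001 = 00110
  pos 3: 11000 XOR 11001 = 00001
  pos 7: 10010 XOR 11001 = 01011
  pos 8: 10111 XOR 11001 = 01110
  pos 9: 11101 XOR 11001 = 00100
Remainder = 0100 (nonzero — an error is detected).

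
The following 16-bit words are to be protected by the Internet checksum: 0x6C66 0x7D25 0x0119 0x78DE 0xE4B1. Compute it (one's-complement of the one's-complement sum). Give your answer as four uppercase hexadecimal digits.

One's-complement addition (fold any carry out of bit 15 back into bit 0):
  0x6C66 + 0x7D25 = 0x0E98B
  0xE98B + 0x0119 = 0x0EAA4
  0xEAA4 + 0x78DE = 0x16382 → wrap carry → 0x6383
  0x6383 + 0xE4B1 = 0x14834 → wrap carry → 0x4835
One's-complement sum = 0x4835.
Checksum = ~0x4835 & 0xFFFF = 0xB7CA.

B7CA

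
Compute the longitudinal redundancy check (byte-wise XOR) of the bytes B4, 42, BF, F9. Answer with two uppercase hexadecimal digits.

XOR the bytes together:
  start with 0xB4
  0xB4 ⊕ 0x42 = 0xF6
  0xF6 ⊕ 0xBF = 0x49
  0x49 ⊕ 0xF9 = 0xB0

B0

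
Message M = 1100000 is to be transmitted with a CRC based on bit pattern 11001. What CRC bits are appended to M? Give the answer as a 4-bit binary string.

1111

Append 4 zeros: 11000000000. Divide by 11001 (XOR where the leading bit is 1):
  pos 0: 11000 XOR 11001 = 00001
  pos 4: 10000 XOR 11001 = 01001
  pos 5: 10010 XOR 11001 = 01011
  pos 6: 10110 XOR 11001 = 01111
Remainder (last 4 bits) = 1111. This is the CRC / FCS.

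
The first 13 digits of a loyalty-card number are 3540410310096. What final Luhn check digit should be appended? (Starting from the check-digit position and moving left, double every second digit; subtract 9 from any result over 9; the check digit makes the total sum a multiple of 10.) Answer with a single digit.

5

Partial digits right→left: 6 9 0 0 1 3 0 1 4 0 4 5 3
Double every second digit counting from the check-digit position (so the 1st, 3rd, 5th, ... of the partial from the right).
  doubled (with −9 where >9): 3 0 2 0 8 8 6 → sum 27
  kept as-is: 9 0 3 1 0 5 → sum 18
Total = 27 + 18 = 45.
Check digit = (10 − (45 mod 10)) mod 10 = 5.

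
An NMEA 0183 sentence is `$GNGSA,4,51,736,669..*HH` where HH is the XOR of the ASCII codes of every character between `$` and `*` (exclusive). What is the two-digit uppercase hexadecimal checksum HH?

67

XOR the ASCII codes of the payload characters:
  'G' = 0x47 → acc = 0x47
  'N' = 0x4E → acc = 0x09
  'G' = 0x47 → acc = 0x4E
  'S' = 0x53 → acc = 0x1D
  'A' = 0x41 → acc = 0x5C
  ',' = 0x2C → acc = 0x70
  '4' = 0x34 → acc = 0x44
  ',' = 0x2C → acc = 0x68
  '5' = 0x35 → acc = 0x5D
  '1' = 0x31 → acc = 0x6C
  ',' = 0x2C → acc = 0x40
  '7' = 0x37 → acc = 0x77
  '3' = 0x33 → acc = 0x44
  '6' = 0x36 → acc = 0x72
  ',' = 0x2C → acc = 0x5E
  '6' = 0x36 → acc = 0x68
  '6' = 0x36 → acc = 0x5E
  '9' = 0x39 → acc = 0x67
  '.' = 0x2E → acc = 0x49
  '.' = 0x2E → acc = 0x67
Checksum = 0x67.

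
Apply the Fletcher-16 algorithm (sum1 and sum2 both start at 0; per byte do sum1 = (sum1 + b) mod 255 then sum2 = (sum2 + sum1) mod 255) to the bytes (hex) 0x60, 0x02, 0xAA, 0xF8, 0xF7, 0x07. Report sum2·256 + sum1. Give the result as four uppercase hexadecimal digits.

Running sums (mod 255):
  after byte 0 (0x60): sum1=96, sum2=96
  after byte 1 (0x02): sum1=98, sum2=194
  after byte 2 (0xAA): sum1=13, sum2=207
  after byte 3 (0xF8): sum1=6, sum2=213
  after byte 4 (0xF7): sum1=253, sum2=211
  after byte 5 (0x07): sum1=5, sum2=216
Checksum = sum2·256 + sum1 = 216·256 + 5 = 55301 = 0xD805.

D805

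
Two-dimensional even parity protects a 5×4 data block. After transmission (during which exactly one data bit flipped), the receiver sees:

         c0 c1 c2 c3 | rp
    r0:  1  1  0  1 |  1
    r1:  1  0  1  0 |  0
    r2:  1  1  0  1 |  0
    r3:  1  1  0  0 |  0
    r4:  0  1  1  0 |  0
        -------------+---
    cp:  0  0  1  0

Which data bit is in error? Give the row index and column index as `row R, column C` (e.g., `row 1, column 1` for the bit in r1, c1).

row 2, column 2

Recompute each row's even parity and compare to rp:
  r0: data parity 1, sent rp 1 → ok
  r1: data parity 0, sent rp 0 → ok
  r2: data parity 1, sent rp 0 → mismatch
  r3: data parity 0, sent rp 0 → ok
  r4: data parity 0, sent rp 0 → ok
Recompute each column's even parity and compare to cp:
  c0: data parity 0, sent cp 0 → ok
  c1: data parity 0, sent cp 0 → ok
  c2: data parity 0, sent cp 1 → mismatch
  c3: data parity 0, sent cp 0 → ok
Exactly one row (r2) and one column (c2) fail → the flipped bit is at their intersection.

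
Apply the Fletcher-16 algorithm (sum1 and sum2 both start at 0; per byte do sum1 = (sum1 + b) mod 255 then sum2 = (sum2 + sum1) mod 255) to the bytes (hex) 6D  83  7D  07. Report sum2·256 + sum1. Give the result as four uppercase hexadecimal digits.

4275

Running sums (mod 255):
  after byte 0 (6D): sum1=109, sum2=109
  after byte 1 (83): sum1=240, sum2=94
  after byte 2 (7D): sum1=110, sum2=204
  after byte 3 (07): sum1=117, sum2=66
Checksum = sum2·256 + sum1 = 66·256 + 117 = 17013 = 0x4275.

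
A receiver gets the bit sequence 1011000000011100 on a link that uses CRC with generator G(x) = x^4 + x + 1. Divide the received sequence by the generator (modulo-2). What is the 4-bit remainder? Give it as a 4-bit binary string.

1100

Modulo-2 division of 1011000000011100 by 10011:
  pos 0: 10110 XOR 10011 = 00101
  pos 2: 10100 XOR 10011 = 00111
  pos 4: 11100 XOR 10011 = 01111
  pos 5: 11110 XOR 10011 = 01101
  pos 6: 11010 XOR 10011 = 01001
  pos 7: 10011 XOR 10011 = 00000
Remainder = 1100 (nonzero — an error is detected).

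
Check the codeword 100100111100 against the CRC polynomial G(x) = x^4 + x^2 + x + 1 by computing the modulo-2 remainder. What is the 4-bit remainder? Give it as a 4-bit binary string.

0000

Modulo-2 division of 100100111100 by 10111:
  pos 0: 10010 XOR 10111 = 00101
  pos 2: 10101 XOR 10111 = 00010
  pos 5: 10111 XOR 10111 = 00000
Remainder = 0000 (zero — the frame passes the CRC check).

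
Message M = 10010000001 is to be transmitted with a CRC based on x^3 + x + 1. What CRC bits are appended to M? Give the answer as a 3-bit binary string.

101

Append 3 zeros: 10010000001000. Divide by 1011 (XOR where the leading bit is 1):
  pos 0: 1001 XOR 1011 = 0010
  pos 2: 1000 XOR 1011 = 0011
  pos 4: 1100 XOR 1011 = 0111
  pos 5: 1110 XOR 1011 = 0101
  pos 6: 1010 XOR 1011 = 0001
  pos 9: 1100 XOR 1011 = 0111
  pos 10: 1110 XOR 1011 = 0101
Remainder (last 3 bits) = 101. This is the CRC / FCS.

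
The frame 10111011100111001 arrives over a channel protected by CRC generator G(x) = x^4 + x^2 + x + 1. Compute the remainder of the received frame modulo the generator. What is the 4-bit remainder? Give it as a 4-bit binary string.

1110

Modulo-2 division of 10111011100111001 by 10111:
  pos 0: 10111 XOR 10111 = 00000
  pos 6: 11100 XOR 10111 = 01011
  pos 7: 10111 XOR 10111 = 00000
  pos 12: 11001 XOR 10111 = 01110
Remainder = 1110 (nonzero — an error is detected).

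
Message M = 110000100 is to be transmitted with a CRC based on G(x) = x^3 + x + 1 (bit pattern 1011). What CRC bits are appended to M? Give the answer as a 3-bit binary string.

010

Append 3 zeros: 110000100000. Divide by 1011 (XOR where the leading bit is 1):
  pos 0: 1100 XOR 1011 = 0111
  pos 1: 1110 XOR 1011 = 0101
  pos 2: 1010 XOR 1011 = 0001
  pos 5: 1100 XOR 1011 = 0111
  pos 6: 1110 XOR 1011 = 0101
  pos 7: 1010 XOR 1011 = 0001
Remainder (last 3 bits) = 010. This is the CRC / FCS.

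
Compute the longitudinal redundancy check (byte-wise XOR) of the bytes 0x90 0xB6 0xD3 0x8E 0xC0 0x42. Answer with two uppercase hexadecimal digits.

XOR the bytes together:
  start with 0x90
  0x90 ⊕ 0xB6 = 0x26
  0x26 ⊕ 0xD3 = 0xF5
  0xF5 ⊕ 0x8E = 0x7B
  0x7B ⊕ 0xC0 = 0xBB
  0xBB ⊕ 0x42 = 0xF9

F9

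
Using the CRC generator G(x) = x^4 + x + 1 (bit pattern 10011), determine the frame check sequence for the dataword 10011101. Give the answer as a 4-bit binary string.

Append 4 zeros: 100111010000. Divide by 10011 (XOR where the leading bit is 1):
  pos 0: 10011 XOR 10011 = 00000
  pos 5: 10100 XOR 10011 = 00111
  pos 7: 11100 XOR 10011 = 01111
Remainder (last 4 bits) = 1111. This is the CRC / FCS.

1111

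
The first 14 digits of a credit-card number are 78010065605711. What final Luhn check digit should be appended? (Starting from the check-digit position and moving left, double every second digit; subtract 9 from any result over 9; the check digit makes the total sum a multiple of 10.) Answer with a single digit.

Partial digits right→left: 1 1 7 5 0 6 5 6 0 0 1 0 8 7
Double every second digit counting from the check-digit position (so the 1st, 3rd, 5th, ... of the partial from the right).
  doubled (with −9 where >9): 2 5 0 1 0 2 7 → sum 17
  kept as-is: 1 5 6 6 0 0 7 → sum 25
Total = 17 + 25 = 42.
Check digit = (10 − (42 mod 10)) mod 10 = 8.

8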